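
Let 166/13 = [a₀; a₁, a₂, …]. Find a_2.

166 = 12·13 + 10   →  a_0 = 12
13 = 1·10 + 3   →  a_1 = 1
10 = 3·3 + 1   →  a_2 = 3

3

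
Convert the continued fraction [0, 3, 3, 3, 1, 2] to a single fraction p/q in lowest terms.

36/119

Using pₖ = aₖpₖ₋₁ + pₖ₋₂ and qₖ = aₖqₖ₋₁ + qₖ₋₂:
  k=0: a=0, p=0, q=1
  k=1: a=3, p=1, q=3
  k=2: a=3, p=3, q=10
  k=3: a=3, p=10, q=33
  k=4: a=1, p=13, q=43
  k=5: a=2, p=36, q=119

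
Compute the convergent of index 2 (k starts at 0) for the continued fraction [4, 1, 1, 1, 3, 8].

9/2

Using pₖ = aₖpₖ₋₁ + pₖ₋₂, qₖ = aₖqₖ₋₁ + qₖ₋₂ (with p₋₁=1, p₋₂=0, q₋₁=0, q₋₂=1):
  k=0: a=4, p=4, q=1
  k=1: a=1, p=5, q=1
  k=2: a=1, p=9, q=2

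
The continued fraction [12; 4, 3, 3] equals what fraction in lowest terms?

526/43

Using pₖ = aₖpₖ₋₁ + pₖ₋₂ and qₖ = aₖqₖ₋₁ + qₖ₋₂:
  k=0: a=12, p=12, q=1
  k=1: a=4, p=49, q=4
  k=2: a=3, p=159, q=13
  k=3: a=3, p=526, q=43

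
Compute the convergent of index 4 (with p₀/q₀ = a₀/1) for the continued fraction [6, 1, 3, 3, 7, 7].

643/95

Using pₖ = aₖpₖ₋₁ + pₖ₋₂, qₖ = aₖqₖ₋₁ + qₖ₋₂ (with p₋₁=1, p₋₂=0, q₋₁=0, q₋₂=1):
  k=0: a=6, p=6, q=1
  k=1: a=1, p=7, q=1
  k=2: a=3, p=27, q=4
  k=3: a=3, p=88, q=13
  k=4: a=7, p=643, q=95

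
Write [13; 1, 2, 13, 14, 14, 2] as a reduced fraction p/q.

Fold from the inside: start with 2/1.
  14 + 1/2 = 29/2
  14 + 2/29 = 408/29
  13 + 29/408 = 5333/408
  2 + 408/5333 = 11074/5333
  1 + 5333/11074 = 16407/11074
  13 + 11074/16407 = 224365/16407

224365/16407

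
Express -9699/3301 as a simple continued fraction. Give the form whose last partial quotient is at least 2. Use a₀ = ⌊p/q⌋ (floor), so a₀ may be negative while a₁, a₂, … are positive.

-9699 = -3×3301 + 204
3301 = 16×204 + 37
204 = 5×37 + 19
37 = 1×19 + 18
19 = 1×18 + 1
18 = 18×1 + 0  (stop)
So -9699/3301 = [-3; 16, 5, 1, 1, 18].

[-3; 16, 5, 1, 1, 18]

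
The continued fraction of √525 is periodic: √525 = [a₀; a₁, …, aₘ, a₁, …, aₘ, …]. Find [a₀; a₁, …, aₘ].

a₀ = ⌊√525⌋ = 22.

[22; 1, 10, 2, 10, 1, 44]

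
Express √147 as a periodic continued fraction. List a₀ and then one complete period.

[12; 8, 24]

a₀ = ⌊√147⌋ = 12.
With m₀=0, d₀=1 and mₖ₊₁ = dₖaₖ − mₖ, dₖ₊₁ = (n − mₖ₊₁²)/dₖ, aₖ₊₁ = ⌊(a₀+mₖ₊₁)/dₖ₊₁⌋:
  k=1: m=12, d=3, a=8
  k=2: m=12, d=1, a=24
d=1 and a=2a₀=24 at k=2, so the next step gives (m, d) = (12, 3) again — its k=1 value — and the period has length 2.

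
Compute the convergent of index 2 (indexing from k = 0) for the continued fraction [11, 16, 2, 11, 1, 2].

365/33

Using pₖ = aₖpₖ₋₁ + pₖ₋₂, qₖ = aₖqₖ₋₁ + qₖ₋₂ (with p₋₁=1, p₋₂=0, q₋₁=0, q₋₂=1):
  k=0: a=11, p=11, q=1
  k=1: a=16, p=177, q=16
  k=2: a=2, p=365, q=33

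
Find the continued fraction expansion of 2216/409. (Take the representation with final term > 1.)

[5; 2, 2, 1, 1, 4, 3, 2]

2216 = 5·409 + 171
409 = 2·171 + 67
171 = 2·67 + 37
67 = 1·37 + 30
37 = 1·30 + 7
30 = 4·7 + 2
7 = 3·2 + 1
2 = 2·1 + 0  (stop)
So 2216/409 = [5; 2, 2, 1, 1, 4, 3, 2].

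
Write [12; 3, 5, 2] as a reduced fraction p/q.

431/35

Fold from the inside: start with 2/1.
  5 + 1/2 = 11/2
  3 + 2/11 = 35/11
  12 + 11/35 = 431/35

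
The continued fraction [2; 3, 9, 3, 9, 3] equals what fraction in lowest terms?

5851/2520

Fold from the inside: start with 3/1.
  9 + 1/3 = 28/3
  3 + 3/28 = 87/28
  9 + 28/87 = 811/87
  3 + 87/811 = 2520/811
  2 + 811/2520 = 5851/2520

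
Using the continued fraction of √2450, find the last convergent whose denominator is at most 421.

√2450 = [49; 2, 98, …] (period length 2).
Convergents:
  p_0/q_0 = 49/1
  p_1/q_1 = 99/2
  p_2/q_2 = 9751/197
  p_3/q_3 = 19601/396
  p_4/q_4 = 1930649/39005
q_3 = 396 ≤ 421 < 39005 = q_4, so the answer is 19601/396.

19601/396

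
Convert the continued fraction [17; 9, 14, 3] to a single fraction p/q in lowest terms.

6673/390

Using pₖ = aₖpₖ₋₁ + pₖ₋₂ and qₖ = aₖqₖ₋₁ + qₖ₋₂:
  k=0: a=17, p=17, q=1
  k=1: a=9, p=154, q=9
  k=2: a=14, p=2173, q=127
  k=3: a=3, p=6673, q=390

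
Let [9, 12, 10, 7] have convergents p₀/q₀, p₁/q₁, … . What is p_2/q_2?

1099/121

Using pₖ = aₖpₖ₋₁ + pₖ₋₂, qₖ = aₖqₖ₋₁ + qₖ₋₂ (with p₋₁=1, p₋₂=0, q₋₁=0, q₋₂=1):
  k=0: a=9, p=9, q=1
  k=1: a=12, p=109, q=12
  k=2: a=10, p=1099, q=121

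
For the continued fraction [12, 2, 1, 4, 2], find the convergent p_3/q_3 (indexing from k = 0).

Using pₖ = aₖpₖ₋₁ + pₖ₋₂, qₖ = aₖqₖ₋₁ + qₖ₋₂ (with p₋₁=1, p₋₂=0, q₋₁=0, q₋₂=1):
  k=0: a=12, p=12, q=1
  k=1: a=2, p=25, q=2
  k=2: a=1, p=37, q=3
  k=3: a=4, p=173, q=14

173/14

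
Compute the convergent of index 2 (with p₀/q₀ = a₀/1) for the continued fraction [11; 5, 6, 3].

347/31

Using pₖ = aₖpₖ₋₁ + pₖ₋₂, qₖ = aₖqₖ₋₁ + qₖ₋₂ (with p₋₁=1, p₋₂=0, q₋₁=0, q₋₂=1):
  k=0: a=11, p=11, q=1
  k=1: a=5, p=56, q=5
  k=2: a=6, p=347, q=31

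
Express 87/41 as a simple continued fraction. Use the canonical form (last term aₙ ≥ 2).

87 = 2×41 + 5
41 = 8×5 + 1
5 = 5×1 + 0  (stop)
So 87/41 = [2; 8, 5].

[2; 8, 5]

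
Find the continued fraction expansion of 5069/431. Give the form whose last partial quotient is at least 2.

[11; 1, 3, 5, 2, 2, 1, 2]

5069 = 11*431 + 328
431 = 1*328 + 103
328 = 3*103 + 19
103 = 5*19 + 8
19 = 2*8 + 3
8 = 2*3 + 2
3 = 1*2 + 1
2 = 2*1 + 0  (stop)
So 5069/431 = [11; 1, 3, 5, 2, 2, 1, 2].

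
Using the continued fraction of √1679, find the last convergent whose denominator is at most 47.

√1679 = [40; 1, 39, 1, 80, …] (period length 4).
Convergents:
  p_0/q_0 = 40/1
  p_1/q_1 = 41/1
  p_2/q_2 = 1639/40
  p_3/q_3 = 1680/41
  p_4/q_4 = 136039/3320
q_3 = 41 ≤ 47 < 3320 = q_4, so the answer is 1680/41.

1680/41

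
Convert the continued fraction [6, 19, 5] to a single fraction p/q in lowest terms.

581/96

Using pₖ = aₖpₖ₋₁ + pₖ₋₂ and qₖ = aₖqₖ₋₁ + qₖ₋₂:
  k=0: a=6, p=6, q=1
  k=1: a=19, p=115, q=19
  k=2: a=5, p=581, q=96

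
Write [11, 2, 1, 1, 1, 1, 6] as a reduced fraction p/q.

979/86

Fold from the inside: start with 6/1.
  1 + 1/6 = 7/6
  1 + 6/7 = 13/7
  1 + 7/13 = 20/13
  1 + 13/20 = 33/20
  2 + 20/33 = 86/33
  11 + 33/86 = 979/86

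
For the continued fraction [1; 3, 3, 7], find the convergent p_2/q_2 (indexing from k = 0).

Using pₖ = aₖpₖ₋₁ + pₖ₋₂, qₖ = aₖqₖ₋₁ + qₖ₋₂ (with p₋₁=1, p₋₂=0, q₋₁=0, q₋₂=1):
  k=0: a=1, p=1, q=1
  k=1: a=3, p=4, q=3
  k=2: a=3, p=13, q=10

13/10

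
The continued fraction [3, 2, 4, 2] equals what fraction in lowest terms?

Fold from the inside: start with 2/1.
  4 + 1/2 = 9/2
  2 + 2/9 = 20/9
  3 + 9/20 = 69/20

69/20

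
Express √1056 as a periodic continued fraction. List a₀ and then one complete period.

a₀ = ⌊√1056⌋ = 32.

[32; 2, 64]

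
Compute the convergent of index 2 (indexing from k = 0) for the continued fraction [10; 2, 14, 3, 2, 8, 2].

304/29

Using pₖ = aₖpₖ₋₁ + pₖ₋₂, qₖ = aₖqₖ₋₁ + qₖ₋₂ (with p₋₁=1, p₋₂=0, q₋₁=0, q₋₂=1):
  k=0: a=10, p=10, q=1
  k=1: a=2, p=21, q=2
  k=2: a=14, p=304, q=29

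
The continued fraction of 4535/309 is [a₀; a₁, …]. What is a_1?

1

4535 = 14·309 + 209   →  a_0 = 14
309 = 1·209 + 100   →  a_1 = 1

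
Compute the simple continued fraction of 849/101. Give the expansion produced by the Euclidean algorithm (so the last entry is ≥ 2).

849 = 8·101 + 41
101 = 2·41 + 19
41 = 2·19 + 3
19 = 6·3 + 1
3 = 3·1 + 0  (stop)
So 849/101 = [8; 2, 2, 6, 3].

[8; 2, 2, 6, 3]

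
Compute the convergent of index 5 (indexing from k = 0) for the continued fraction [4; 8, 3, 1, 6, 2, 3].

1974/479

Using pₖ = aₖpₖ₋₁ + pₖ₋₂, qₖ = aₖqₖ₋₁ + qₖ₋₂ (with p₋₁=1, p₋₂=0, q₋₁=0, q₋₂=1):
  k=0: a=4, p=4, q=1
  k=1: a=8, p=33, q=8
  k=2: a=3, p=103, q=25
  k=3: a=1, p=136, q=33
  k=4: a=6, p=919, q=223
  k=5: a=2, p=1974, q=479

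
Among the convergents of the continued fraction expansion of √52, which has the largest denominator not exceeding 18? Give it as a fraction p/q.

101/14

√52 = [7; 4, 1, 2, 1, 4, 14, …] (period length 6).
Convergents:
  p_0/q_0 = 7/1
  p_1/q_1 = 29/4
  p_2/q_2 = 36/5
  p_3/q_3 = 101/14
  p_4/q_4 = 137/19
q_3 = 14 ≤ 18 < 19 = q_4, so the answer is 101/14.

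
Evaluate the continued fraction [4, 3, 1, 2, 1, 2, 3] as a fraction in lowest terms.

Fold from the inside: start with 3/1.
  2 + 1/3 = 7/3
  1 + 3/7 = 10/7
  2 + 7/10 = 27/10
  1 + 10/27 = 37/27
  3 + 27/37 = 138/37
  4 + 37/138 = 589/138

589/138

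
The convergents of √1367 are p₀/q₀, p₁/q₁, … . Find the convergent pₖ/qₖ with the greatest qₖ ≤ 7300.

√1367 = [36; 1, 35, 1, 72, …] (period length 4).
Convergents:
  p_0/q_0 = 36/1
  p_1/q_1 = 37/1
  p_2/q_2 = 1331/36
  p_3/q_3 = 1368/37
  p_4/q_4 = 99827/2700
  p_5/q_5 = 101195/2737
  p_6/q_6 = 3641652/98495
q_5 = 2737 ≤ 7300 < 98495 = q_6, so the answer is 101195/2737.

101195/2737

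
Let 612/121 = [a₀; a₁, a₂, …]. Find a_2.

612 = 5·121 + 7   →  a_0 = 5
121 = 17·7 + 2   →  a_1 = 17
7 = 3·2 + 1   →  a_2 = 3

3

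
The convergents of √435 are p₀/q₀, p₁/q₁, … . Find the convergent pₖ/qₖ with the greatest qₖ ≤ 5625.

√435 = [20; 1, 5, 1, 40, …] (period length 4).
Convergents:
  p_0/q_0 = 20/1
  p_1/q_1 = 21/1
  p_2/q_2 = 125/6
  p_3/q_3 = 146/7
  p_4/q_4 = 5965/286
  p_5/q_5 = 6111/293
  p_6/q_6 = 36520/1751
  p_7/q_7 = 42631/2044
  p_8/q_8 = 1741760/83511
q_7 = 2044 ≤ 5625 < 83511 = q_8, so the answer is 42631/2044.

42631/2044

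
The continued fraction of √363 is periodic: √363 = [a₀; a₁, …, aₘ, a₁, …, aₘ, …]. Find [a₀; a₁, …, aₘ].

a₀ = ⌊√363⌋ = 19.

[19; 19, 38]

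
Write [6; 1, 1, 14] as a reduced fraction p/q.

Using pₖ = aₖpₖ₋₁ + pₖ₋₂ and qₖ = aₖqₖ₋₁ + qₖ₋₂:
  k=0: a=6, p=6, q=1
  k=1: a=1, p=7, q=1
  k=2: a=1, p=13, q=2
  k=3: a=14, p=189, q=29

189/29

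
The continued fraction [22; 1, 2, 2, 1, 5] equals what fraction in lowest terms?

1294/57

Using pₖ = aₖpₖ₋₁ + pₖ₋₂ and qₖ = aₖqₖ₋₁ + qₖ₋₂:
  k=0: a=22, p=22, q=1
  k=1: a=1, p=23, q=1
  k=2: a=2, p=68, q=3
  k=3: a=2, p=159, q=7
  k=4: a=1, p=227, q=10
  k=5: a=5, p=1294, q=57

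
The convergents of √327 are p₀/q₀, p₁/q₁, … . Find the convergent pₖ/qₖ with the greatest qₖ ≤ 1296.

√327 = [18; 12, 36, …] (period length 2).
Convergents:
  p_0/q_0 = 18/1
  p_1/q_1 = 217/12
  p_2/q_2 = 7830/433
  p_3/q_3 = 94177/5208
q_2 = 433 ≤ 1296 < 5208 = q_3, so the answer is 7830/433.

7830/433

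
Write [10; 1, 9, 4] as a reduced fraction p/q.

Using pₖ = aₖpₖ₋₁ + pₖ₋₂ and qₖ = aₖqₖ₋₁ + qₖ₋₂:
  k=0: a=10, p=10, q=1
  k=1: a=1, p=11, q=1
  k=2: a=9, p=109, q=10
  k=3: a=4, p=447, q=41

447/41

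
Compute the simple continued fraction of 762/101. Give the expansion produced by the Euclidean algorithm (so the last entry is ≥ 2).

[7; 1, 1, 5, 9]

762 = 7*101 + 55
101 = 1*55 + 46
55 = 1*46 + 9
46 = 5*9 + 1
9 = 9*1 + 0  (stop)
So 762/101 = [7; 1, 1, 5, 9].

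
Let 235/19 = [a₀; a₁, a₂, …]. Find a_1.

235 = 12·19 + 7   →  a_0 = 12
19 = 2·7 + 5   →  a_1 = 2

2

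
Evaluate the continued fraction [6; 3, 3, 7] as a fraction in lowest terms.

Using pₖ = aₖpₖ₋₁ + pₖ₋₂ and qₖ = aₖqₖ₋₁ + qₖ₋₂:
  k=0: a=6, p=6, q=1
  k=1: a=3, p=19, q=3
  k=2: a=3, p=63, q=10
  k=3: a=7, p=460, q=73

460/73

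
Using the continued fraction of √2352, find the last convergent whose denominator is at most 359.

√2352 = [48; 2, 96, …] (period length 2).
Convergents:
  p_0/q_0 = 48/1
  p_1/q_1 = 97/2
  p_2/q_2 = 9360/193
  p_3/q_3 = 18817/388
q_2 = 193 ≤ 359 < 388 = q_3, so the answer is 9360/193.

9360/193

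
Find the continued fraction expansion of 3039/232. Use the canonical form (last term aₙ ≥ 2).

3039 = 13·232 + 23
232 = 10·23 + 2
23 = 11·2 + 1
2 = 2·1 + 0  (stop)
So 3039/232 = [13; 10, 11, 2].

[13; 10, 11, 2]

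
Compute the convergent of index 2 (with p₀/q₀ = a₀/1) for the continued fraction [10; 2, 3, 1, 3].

73/7

Using pₖ = aₖpₖ₋₁ + pₖ₋₂, qₖ = aₖqₖ₋₁ + qₖ₋₂ (with p₋₁=1, p₋₂=0, q₋₁=0, q₋₂=1):
  k=0: a=10, p=10, q=1
  k=1: a=2, p=21, q=2
  k=2: a=3, p=73, q=7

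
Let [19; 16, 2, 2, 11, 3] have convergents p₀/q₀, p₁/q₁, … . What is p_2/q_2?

629/33

Using pₖ = aₖpₖ₋₁ + pₖ₋₂, qₖ = aₖqₖ₋₁ + qₖ₋₂ (with p₋₁=1, p₋₂=0, q₋₁=0, q₋₂=1):
  k=0: a=19, p=19, q=1
  k=1: a=16, p=305, q=16
  k=2: a=2, p=629, q=33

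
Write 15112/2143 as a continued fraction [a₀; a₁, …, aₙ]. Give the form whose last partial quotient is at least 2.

[7; 19, 3, 3, 1, 3, 2]

15112 = 7*2143 + 111
2143 = 19*111 + 34
111 = 3*34 + 9
34 = 3*9 + 7
9 = 1*7 + 2
7 = 3*2 + 1
2 = 2*1 + 0  (stop)
So 15112/2143 = [7; 19, 3, 3, 1, 3, 2].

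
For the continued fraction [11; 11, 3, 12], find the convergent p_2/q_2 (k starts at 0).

377/34

Using pₖ = aₖpₖ₋₁ + pₖ₋₂, qₖ = aₖqₖ₋₁ + qₖ₋₂ (with p₋₁=1, p₋₂=0, q₋₁=0, q₋₂=1):
  k=0: a=11, p=11, q=1
  k=1: a=11, p=122, q=11
  k=2: a=3, p=377, q=34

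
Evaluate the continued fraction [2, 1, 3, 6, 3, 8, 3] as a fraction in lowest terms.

Fold from the inside: start with 3/1.
  8 + 1/3 = 25/3
  3 + 3/25 = 78/25
  6 + 25/78 = 493/78
  3 + 78/493 = 1557/493
  1 + 493/1557 = 2050/1557
  2 + 1557/2050 = 5657/2050

5657/2050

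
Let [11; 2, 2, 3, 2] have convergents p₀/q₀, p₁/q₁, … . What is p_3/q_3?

194/17

Using pₖ = aₖpₖ₋₁ + pₖ₋₂, qₖ = aₖqₖ₋₁ + qₖ₋₂ (with p₋₁=1, p₋₂=0, q₋₁=0, q₋₂=1):
  k=0: a=11, p=11, q=1
  k=1: a=2, p=23, q=2
  k=2: a=2, p=57, q=5
  k=3: a=3, p=194, q=17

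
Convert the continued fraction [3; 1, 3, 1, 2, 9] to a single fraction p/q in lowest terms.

Fold from the inside: start with 9/1.
  2 + 1/9 = 19/9
  1 + 9/19 = 28/19
  3 + 19/28 = 103/28
  1 + 28/103 = 131/103
  3 + 103/131 = 496/131

496/131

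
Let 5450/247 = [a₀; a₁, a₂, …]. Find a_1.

15

5450 = 22·247 + 16   →  a_0 = 22
247 = 15·16 + 7   →  a_1 = 15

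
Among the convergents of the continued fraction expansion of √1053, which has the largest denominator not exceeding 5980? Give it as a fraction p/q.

84305/2598

√1053 = [32; 2, 4, 2, 64, …] (period length 4).
Convergents:
  p_0/q_0 = 32/1
  p_1/q_1 = 65/2
  p_2/q_2 = 292/9
  p_3/q_3 = 649/20
  p_4/q_4 = 41828/1289
  p_5/q_5 = 84305/2598
  p_6/q_6 = 379048/11681
q_5 = 2598 ≤ 5980 < 11681 = q_6, so the answer is 84305/2598.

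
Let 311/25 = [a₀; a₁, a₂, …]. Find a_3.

1

311 = 12·25 + 11   →  a_0 = 12
25 = 2·11 + 3   →  a_1 = 2
11 = 3·3 + 2   →  a_2 = 3
3 = 1·2 + 1   →  a_3 = 1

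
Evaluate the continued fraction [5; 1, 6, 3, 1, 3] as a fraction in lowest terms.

639/109

Using pₖ = aₖpₖ₋₁ + pₖ₋₂ and qₖ = aₖqₖ₋₁ + qₖ₋₂:
  k=0: a=5, p=5, q=1
  k=1: a=1, p=6, q=1
  k=2: a=6, p=41, q=7
  k=3: a=3, p=129, q=22
  k=4: a=1, p=170, q=29
  k=5: a=3, p=639, q=109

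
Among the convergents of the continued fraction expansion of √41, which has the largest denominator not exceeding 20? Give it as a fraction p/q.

32/5

√41 = [6; 2, 2, 12, …] (period length 3).
Convergents:
  p_0/q_0 = 6/1
  p_1/q_1 = 13/2
  p_2/q_2 = 32/5
  p_3/q_3 = 397/62
q_2 = 5 ≤ 20 < 62 = q_3, so the answer is 32/5.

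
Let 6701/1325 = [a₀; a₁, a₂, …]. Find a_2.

2

6701 = 5·1325 + 76   →  a_0 = 5
1325 = 17·76 + 33   →  a_1 = 17
76 = 2·33 + 10   →  a_2 = 2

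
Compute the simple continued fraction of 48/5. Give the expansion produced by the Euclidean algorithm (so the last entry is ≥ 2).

48 = 9·5 + 3
5 = 1·3 + 2
3 = 1·2 + 1
2 = 2·1 + 0  (stop)
So 48/5 = [9; 1, 1, 2].

[9; 1, 1, 2]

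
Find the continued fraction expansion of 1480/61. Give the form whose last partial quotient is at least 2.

1480 = 24·61 + 16
61 = 3·16 + 13
16 = 1·13 + 3
13 = 4·3 + 1
3 = 3·1 + 0  (stop)
So 1480/61 = [24; 3, 1, 4, 3].

[24; 3, 1, 4, 3]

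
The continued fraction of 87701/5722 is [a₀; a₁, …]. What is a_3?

6

87701 = 15·5722 + 1871   →  a_0 = 15
5722 = 3·1871 + 109   →  a_1 = 3
1871 = 17·109 + 18   →  a_2 = 17
109 = 6·18 + 1   →  a_3 = 6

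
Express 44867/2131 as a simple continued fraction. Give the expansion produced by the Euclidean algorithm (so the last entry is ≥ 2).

44867 = 21×2131 + 116
2131 = 18×116 + 43
116 = 2×43 + 30
43 = 1×30 + 13
30 = 2×13 + 4
13 = 3×4 + 1
4 = 4×1 + 0  (stop)
So 44867/2131 = [21; 18, 2, 1, 2, 3, 4].

[21; 18, 2, 1, 2, 3, 4]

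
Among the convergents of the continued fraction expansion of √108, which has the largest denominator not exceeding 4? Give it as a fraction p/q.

31/3

√108 = [10; 2, 1, 1, 4, 1, 1, 2, 20, …] (period length 8).
Convergents:
  p_0/q_0 = 10/1
  p_1/q_1 = 21/2
  p_2/q_2 = 31/3
  p_3/q_3 = 52/5
q_2 = 3 ≤ 4 < 5 = q_3, so the answer is 31/3.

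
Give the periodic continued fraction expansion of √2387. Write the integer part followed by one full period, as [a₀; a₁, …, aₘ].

a₀ = ⌊√2387⌋ = 48.

[48; 1, 5, 1, 96]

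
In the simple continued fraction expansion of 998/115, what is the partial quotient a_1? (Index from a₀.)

998 = 8·115 + 78   →  a_0 = 8
115 = 1·78 + 37   →  a_1 = 1

1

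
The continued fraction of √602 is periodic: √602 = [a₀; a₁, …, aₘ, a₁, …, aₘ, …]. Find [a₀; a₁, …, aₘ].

[24; 1, 1, 6, 1, 1, 48]

a₀ = ⌊√602⌋ = 24.
With m₀=0, d₀=1 and mₖ₊₁ = dₖaₖ − mₖ, dₖ₊₁ = (n − mₖ₊₁²)/dₖ, aₖ₊₁ = ⌊(a₀+mₖ₊₁)/dₖ₊₁⌋:
  k=1: m=24, d=26, a=1
  k=2: m=2, d=23, a=1
  k=3: m=21, d=7, a=6
  k=4: m=21, d=23, a=1
  k=5: m=2, d=26, a=1
  k=6: m=24, d=1, a=48
d=1 and a=2a₀=48 at k=6, so the next step gives (m, d) = (24, 26) again — its k=1 value — and the period has length 6.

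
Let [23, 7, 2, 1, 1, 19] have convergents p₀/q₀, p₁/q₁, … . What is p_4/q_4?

856/37

Using pₖ = aₖpₖ₋₁ + pₖ₋₂, qₖ = aₖqₖ₋₁ + qₖ₋₂ (with p₋₁=1, p₋₂=0, q₋₁=0, q₋₂=1):
  k=0: a=23, p=23, q=1
  k=1: a=7, p=162, q=7
  k=2: a=2, p=347, q=15
  k=3: a=1, p=509, q=22
  k=4: a=1, p=856, q=37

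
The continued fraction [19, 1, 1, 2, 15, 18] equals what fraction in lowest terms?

27260/1391

Using pₖ = aₖpₖ₋₁ + pₖ₋₂ and qₖ = aₖqₖ₋₁ + qₖ₋₂:
  k=0: a=19, p=19, q=1
  k=1: a=1, p=20, q=1
  k=2: a=1, p=39, q=2
  k=3: a=2, p=98, q=5
  k=4: a=15, p=1509, q=77
  k=5: a=18, p=27260, q=1391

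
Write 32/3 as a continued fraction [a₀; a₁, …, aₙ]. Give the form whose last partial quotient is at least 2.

32 = 10×3 + 2
3 = 1×2 + 1
2 = 2×1 + 0  (stop)
So 32/3 = [10; 1, 2].

[10; 1, 2]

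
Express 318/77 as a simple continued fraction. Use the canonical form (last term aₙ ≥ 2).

[4; 7, 1, 2, 3]

318 = 4×77 + 10
77 = 7×10 + 7
10 = 1×7 + 3
7 = 2×3 + 1
3 = 3×1 + 0  (stop)
So 318/77 = [4; 7, 1, 2, 3].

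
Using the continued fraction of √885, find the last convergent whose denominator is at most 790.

√885 = [29; 1, 2, 1, 58, …] (period length 4).
Convergents:
  p_0/q_0 = 29/1
  p_1/q_1 = 30/1
  p_2/q_2 = 89/3
  p_3/q_3 = 119/4
  p_4/q_4 = 6991/235
  p_5/q_5 = 7110/239
  p_6/q_6 = 21211/713
  p_7/q_7 = 28321/952
q_6 = 713 ≤ 790 < 952 = q_7, so the answer is 21211/713.

21211/713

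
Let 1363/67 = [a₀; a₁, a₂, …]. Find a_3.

1363 = 20·67 + 23   →  a_0 = 20
67 = 2·23 + 21   →  a_1 = 2
23 = 1·21 + 2   →  a_2 = 1
21 = 10·2 + 1   →  a_3 = 10

10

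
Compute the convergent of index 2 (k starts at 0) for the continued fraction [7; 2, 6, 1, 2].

Using pₖ = aₖpₖ₋₁ + pₖ₋₂, qₖ = aₖqₖ₋₁ + qₖ₋₂ (with p₋₁=1, p₋₂=0, q₋₁=0, q₋₂=1):
  k=0: a=7, p=7, q=1
  k=1: a=2, p=15, q=2
  k=2: a=6, p=97, q=13

97/13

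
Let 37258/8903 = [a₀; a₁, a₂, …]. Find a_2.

2

37258 = 4·8903 + 1646   →  a_0 = 4
8903 = 5·1646 + 673   →  a_1 = 5
1646 = 2·673 + 300   →  a_2 = 2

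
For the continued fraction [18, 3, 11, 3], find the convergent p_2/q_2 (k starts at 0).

Using pₖ = aₖpₖ₋₁ + pₖ₋₂, qₖ = aₖqₖ₋₁ + qₖ₋₂ (with p₋₁=1, p₋₂=0, q₋₁=0, q₋₂=1):
  k=0: a=18, p=18, q=1
  k=1: a=3, p=55, q=3
  k=2: a=11, p=623, q=34

623/34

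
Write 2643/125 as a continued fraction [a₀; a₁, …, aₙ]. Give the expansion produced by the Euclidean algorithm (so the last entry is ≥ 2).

2643 = 21*125 + 18
125 = 6*18 + 17
18 = 1*17 + 1
17 = 17*1 + 0  (stop)
So 2643/125 = [21; 6, 1, 17].

[21; 6, 1, 17]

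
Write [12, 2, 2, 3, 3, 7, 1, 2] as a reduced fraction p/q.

Using pₖ = aₖpₖ₋₁ + pₖ₋₂ and qₖ = aₖqₖ₋₁ + qₖ₋₂:
  k=0: a=12, p=12, q=1
  k=1: a=2, p=25, q=2
  k=2: a=2, p=62, q=5
  k=3: a=3, p=211, q=17
  k=4: a=3, p=695, q=56
  k=5: a=7, p=5076, q=409
  k=6: a=1, p=5771, q=465
  k=7: a=2, p=16618, q=1339

16618/1339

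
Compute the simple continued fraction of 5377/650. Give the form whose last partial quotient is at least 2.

5377 = 8·650 + 177
650 = 3·177 + 119
177 = 1·119 + 58
119 = 2·58 + 3
58 = 19·3 + 1
3 = 3·1 + 0  (stop)
So 5377/650 = [8; 3, 1, 2, 19, 3].

[8; 3, 1, 2, 19, 3]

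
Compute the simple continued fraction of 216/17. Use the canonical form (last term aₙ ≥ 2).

[12; 1, 2, 2, 2]

216 = 12×17 + 12
17 = 1×12 + 5
12 = 2×5 + 2
5 = 2×2 + 1
2 = 2×1 + 0  (stop)
So 216/17 = [12; 1, 2, 2, 2].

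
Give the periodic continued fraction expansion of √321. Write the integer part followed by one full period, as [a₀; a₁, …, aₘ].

a₀ = ⌊√321⌋ = 17.
With m₀=0, d₀=1 and mₖ₊₁ = dₖaₖ − mₖ, dₖ₊₁ = (n − mₖ₊₁²)/dₖ, aₖ₊₁ = ⌊(a₀+mₖ₊₁)/dₖ₊₁⌋:
  k=1: m=17, d=32, a=1
  k=2: m=15, d=3, a=10
  k=3: m=15, d=32, a=1
  k=4: m=17, d=1, a=34
d=1 and a=2a₀=34 at k=4, so the next step gives (m, d) = (17, 32) again — its k=1 value — and the period has length 4.

[17; 1, 10, 1, 34]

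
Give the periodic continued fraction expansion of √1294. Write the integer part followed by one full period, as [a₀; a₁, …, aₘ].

[35; 1, 34, 1, 70]

a₀ = ⌊√1294⌋ = 35.
With m₀=0, d₀=1 and mₖ₊₁ = dₖaₖ − mₖ, dₖ₊₁ = (n − mₖ₊₁²)/dₖ, aₖ₊₁ = ⌊(a₀+mₖ₊₁)/dₖ₊₁⌋:
  k=1: m=35, d=69, a=1
  k=2: m=34, d=2, a=34
  k=3: m=34, d=69, a=1
  k=4: m=35, d=1, a=70
d=1 and a=2a₀=70 at k=4, so the next step gives (m, d) = (35, 69) again — its k=1 value — and the period has length 4.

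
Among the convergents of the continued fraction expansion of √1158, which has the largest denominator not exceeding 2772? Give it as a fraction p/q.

√1158 = [34; 34, 68, …] (period length 2).
Convergents:
  p_0/q_0 = 34/1
  p_1/q_1 = 1157/34
  p_2/q_2 = 78710/2313
  p_3/q_3 = 2677297/78676
q_2 = 2313 ≤ 2772 < 78676 = q_3, so the answer is 78710/2313.

78710/2313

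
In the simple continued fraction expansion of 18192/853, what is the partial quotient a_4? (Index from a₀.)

3

18192 = 21·853 + 279   →  a_0 = 21
853 = 3·279 + 16   →  a_1 = 3
279 = 17·16 + 7   →  a_2 = 17
16 = 2·7 + 2   →  a_3 = 2
7 = 3·2 + 1   →  a_4 = 3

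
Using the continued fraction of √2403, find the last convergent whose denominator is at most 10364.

√2403 = [49; 49, 98, …] (period length 2).
Convergents:
  p_0/q_0 = 49/1
  p_1/q_1 = 2402/49
  p_2/q_2 = 235445/4803
  p_3/q_3 = 11539207/235396
q_2 = 4803 ≤ 10364 < 235396 = q_3, so the answer is 235445/4803.

235445/4803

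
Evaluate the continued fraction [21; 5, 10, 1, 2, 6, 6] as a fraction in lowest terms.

Using pₖ = aₖpₖ₋₁ + pₖ₋₂ and qₖ = aₖqₖ₋₁ + qₖ₋₂:
  k=0: a=21, p=21, q=1
  k=1: a=5, p=106, q=5
  k=2: a=10, p=1081, q=51
  k=3: a=1, p=1187, q=56
  k=4: a=2, p=3455, q=163
  k=5: a=6, p=21917, q=1034
  k=6: a=6, p=134957, q=6367

134957/6367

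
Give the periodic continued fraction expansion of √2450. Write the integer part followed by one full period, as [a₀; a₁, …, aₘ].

a₀ = ⌊√2450⌋ = 49.

[49; 2, 98]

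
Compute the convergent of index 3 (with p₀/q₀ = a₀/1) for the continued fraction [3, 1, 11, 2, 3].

98/25

Using pₖ = aₖpₖ₋₁ + pₖ₋₂, qₖ = aₖqₖ₋₁ + qₖ₋₂ (with p₋₁=1, p₋₂=0, q₋₁=0, q₋₂=1):
  k=0: a=3, p=3, q=1
  k=1: a=1, p=4, q=1
  k=2: a=11, p=47, q=12
  k=3: a=2, p=98, q=25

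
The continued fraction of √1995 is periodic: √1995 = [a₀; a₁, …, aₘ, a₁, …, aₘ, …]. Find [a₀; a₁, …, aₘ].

a₀ = ⌊√1995⌋ = 44.
With m₀=0, d₀=1 and mₖ₊₁ = dₖaₖ − mₖ, dₖ₊₁ = (n − mₖ₊₁²)/dₖ, aₖ₊₁ = ⌊(a₀+mₖ₊₁)/dₖ₊₁⌋:
  k=1: m=44, d=59, a=1
  k=2: m=15, d=30, a=1
  k=3: m=15, d=59, a=1
  k=4: m=44, d=1, a=88
d=1 and a=2a₀=88 at k=4, so the next step gives (m, d) = (44, 59) again — its k=1 value — and the period has length 4.

[44; 1, 1, 1, 88]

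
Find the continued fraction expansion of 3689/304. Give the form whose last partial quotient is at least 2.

3689 = 12*304 + 41
304 = 7*41 + 17
41 = 2*17 + 7
17 = 2*7 + 3
7 = 2*3 + 1
3 = 3*1 + 0  (stop)
So 3689/304 = [12; 7, 2, 2, 2, 3].

[12; 7, 2, 2, 2, 3]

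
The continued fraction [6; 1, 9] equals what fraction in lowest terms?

Using pₖ = aₖpₖ₋₁ + pₖ₋₂ and qₖ = aₖqₖ₋₁ + qₖ₋₂:
  k=0: a=6, p=6, q=1
  k=1: a=1, p=7, q=1
  k=2: a=9, p=69, q=10

69/10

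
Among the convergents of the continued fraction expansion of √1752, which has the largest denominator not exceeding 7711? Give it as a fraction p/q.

171697/4102

√1752 = [41; 1, 5, 1, 82, …] (period length 4).
Convergents:
  p_0/q_0 = 41/1
  p_1/q_1 = 42/1
  p_2/q_2 = 251/6
  p_3/q_3 = 293/7
  p_4/q_4 = 24277/580
  p_5/q_5 = 24570/587
  p_6/q_6 = 147127/3515
  p_7/q_7 = 171697/4102
  p_8/q_8 = 14226281/339879
q_7 = 4102 ≤ 7711 < 339879 = q_8, so the answer is 171697/4102.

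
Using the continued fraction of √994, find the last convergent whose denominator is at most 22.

√994 = [31; 1, 1, 8, 1, 1, 62, …] (period length 6).
Convergents:
  p_0/q_0 = 31/1
  p_1/q_1 = 32/1
  p_2/q_2 = 63/2
  p_3/q_3 = 536/17
  p_4/q_4 = 599/19
  p_5/q_5 = 1135/36
q_4 = 19 ≤ 22 < 36 = q_5, so the answer is 599/19.

599/19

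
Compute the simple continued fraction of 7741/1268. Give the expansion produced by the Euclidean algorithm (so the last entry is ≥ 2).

[6; 9, 1, 1, 6, 1, 8]

7741 = 6×1268 + 133
1268 = 9×133 + 71
133 = 1×71 + 62
71 = 1×62 + 9
62 = 6×9 + 8
9 = 1×8 + 1
8 = 8×1 + 0  (stop)
So 7741/1268 = [6; 9, 1, 1, 6, 1, 8].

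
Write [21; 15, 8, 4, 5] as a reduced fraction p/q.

55109/2616

Using pₖ = aₖpₖ₋₁ + pₖ₋₂ and qₖ = aₖqₖ₋₁ + qₖ₋₂:
  k=0: a=21, p=21, q=1
  k=1: a=15, p=316, q=15
  k=2: a=8, p=2549, q=121
  k=3: a=4, p=10512, q=499
  k=4: a=5, p=55109, q=2616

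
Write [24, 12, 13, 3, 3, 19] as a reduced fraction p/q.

746495/30997

Fold from the inside: start with 19/1.
  3 + 1/19 = 58/19
  3 + 19/58 = 193/58
  13 + 58/193 = 2567/193
  12 + 193/2567 = 30997/2567
  24 + 2567/30997 = 746495/30997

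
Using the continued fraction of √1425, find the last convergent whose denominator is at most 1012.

√1425 = [37; 1, 2, 1, 74, …] (period length 4).
Convergents:
  p_0/q_0 = 37/1
  p_1/q_1 = 38/1
  p_2/q_2 = 113/3
  p_3/q_3 = 151/4
  p_4/q_4 = 11287/299
  p_5/q_5 = 11438/303
  p_6/q_6 = 34163/905
  p_7/q_7 = 45601/1208
q_6 = 905 ≤ 1012 < 1208 = q_7, so the answer is 34163/905.

34163/905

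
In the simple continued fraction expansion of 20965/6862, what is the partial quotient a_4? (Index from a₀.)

9

20965 = 3·6862 + 379   →  a_0 = 3
6862 = 18·379 + 40   →  a_1 = 18
379 = 9·40 + 19   →  a_2 = 9
40 = 2·19 + 2   →  a_3 = 2
19 = 9·2 + 1   →  a_4 = 9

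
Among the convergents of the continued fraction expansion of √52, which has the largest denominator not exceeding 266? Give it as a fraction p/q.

649/90

√52 = [7; 4, 1, 2, 1, 4, 14, …] (period length 6).
Convergents:
  p_0/q_0 = 7/1
  p_1/q_1 = 29/4
  p_2/q_2 = 36/5
  p_3/q_3 = 101/14
  p_4/q_4 = 137/19
  p_5/q_5 = 649/90
  p_6/q_6 = 9223/1279
q_5 = 90 ≤ 266 < 1279 = q_6, so the answer is 649/90.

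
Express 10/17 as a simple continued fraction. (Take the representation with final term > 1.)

10 = 0*17 + 10
17 = 1*10 + 7
10 = 1*7 + 3
7 = 2*3 + 1
3 = 3*1 + 0  (stop)
So 10/17 = [0; 1, 1, 2, 3].

[0; 1, 1, 2, 3]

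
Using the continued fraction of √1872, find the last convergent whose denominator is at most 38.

√1872 = [43; 3, 1, 3, 86, …] (period length 4).
Convergents:
  p_0/q_0 = 43/1
  p_1/q_1 = 130/3
  p_2/q_2 = 173/4
  p_3/q_3 = 649/15
  p_4/q_4 = 55987/1294
q_3 = 15 ≤ 38 < 1294 = q_4, so the answer is 649/15.

649/15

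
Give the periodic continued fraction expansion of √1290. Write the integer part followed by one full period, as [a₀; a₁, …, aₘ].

a₀ = ⌊√1290⌋ = 35.
With m₀=0, d₀=1 and mₖ₊₁ = dₖaₖ − mₖ, dₖ₊₁ = (n − mₖ₊₁²)/dₖ, aₖ₊₁ = ⌊(a₀+mₖ₊₁)/dₖ₊₁⌋:
  k=1: m=35, d=65, a=1
  k=2: m=30, d=6, a=10
  k=3: m=30, d=65, a=1
  k=4: m=35, d=1, a=70
d=1 and a=2a₀=70 at k=4, so the next step gives (m, d) = (35, 65) again — its k=1 value — and the period has length 4.

[35; 1, 10, 1, 70]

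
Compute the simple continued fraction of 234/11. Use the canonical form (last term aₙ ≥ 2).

[21; 3, 1, 2]

234 = 21*11 + 3
11 = 3*3 + 2
3 = 1*2 + 1
2 = 2*1 + 0  (stop)
So 234/11 = [21; 3, 1, 2].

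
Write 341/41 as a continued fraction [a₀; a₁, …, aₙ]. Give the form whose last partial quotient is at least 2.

341 = 8*41 + 13
41 = 3*13 + 2
13 = 6*2 + 1
2 = 2*1 + 0  (stop)
So 341/41 = [8; 3, 6, 2].

[8; 3, 6, 2]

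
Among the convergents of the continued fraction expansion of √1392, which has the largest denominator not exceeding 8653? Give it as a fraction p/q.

√1392 = [37; 3, 4, 3, 74, …] (period length 4).
Convergents:
  p_0/q_0 = 37/1
  p_1/q_1 = 112/3
  p_2/q_2 = 485/13
  p_3/q_3 = 1567/42
  p_4/q_4 = 116443/3121
  p_5/q_5 = 350896/9405
q_4 = 3121 ≤ 8653 < 9405 = q_5, so the answer is 116443/3121.

116443/3121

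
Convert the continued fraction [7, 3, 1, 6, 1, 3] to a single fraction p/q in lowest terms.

871/120

Using pₖ = aₖpₖ₋₁ + pₖ₋₂ and qₖ = aₖqₖ₋₁ + qₖ₋₂:
  k=0: a=7, p=7, q=1
  k=1: a=3, p=22, q=3
  k=2: a=1, p=29, q=4
  k=3: a=6, p=196, q=27
  k=4: a=1, p=225, q=31
  k=5: a=3, p=871, q=120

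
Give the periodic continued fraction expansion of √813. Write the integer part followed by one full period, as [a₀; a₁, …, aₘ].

[28; 1, 1, 18, 1, 1, 56]

a₀ = ⌊√813⌋ = 28.
With m₀=0, d₀=1 and mₖ₊₁ = dₖaₖ − mₖ, dₖ₊₁ = (n − mₖ₊₁²)/dₖ, aₖ₊₁ = ⌊(a₀+mₖ₊₁)/dₖ₊₁⌋:
  k=1: m=28, d=29, a=1
  k=2: m=1, d=28, a=1
  k=3: m=27, d=3, a=18
  k=4: m=27, d=28, a=1
  k=5: m=1, d=29, a=1
  k=6: m=28, d=1, a=56
d=1 and a=2a₀=56 at k=6, so the next step gives (m, d) = (28, 29) again — its k=1 value — and the period has length 6.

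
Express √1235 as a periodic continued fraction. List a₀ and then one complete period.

a₀ = ⌊√1235⌋ = 35.
With m₀=0, d₀=1 and mₖ₊₁ = dₖaₖ − mₖ, dₖ₊₁ = (n − mₖ₊₁²)/dₖ, aₖ₊₁ = ⌊(a₀+mₖ₊₁)/dₖ₊₁⌋:
  k=1: m=35, d=10, a=7
  k=2: m=35, d=1, a=70
d=1 and a=2a₀=70 at k=2, so the next step gives (m, d) = (35, 10) again — its k=1 value — and the period has length 2.

[35; 7, 70]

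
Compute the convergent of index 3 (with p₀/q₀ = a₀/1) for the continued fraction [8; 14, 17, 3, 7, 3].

Using pₖ = aₖpₖ₋₁ + pₖ₋₂, qₖ = aₖqₖ₋₁ + qₖ₋₂ (with p₋₁=1, p₋₂=0, q₋₁=0, q₋₂=1):
  k=0: a=8, p=8, q=1
  k=1: a=14, p=113, q=14
  k=2: a=17, p=1929, q=239
  k=3: a=3, p=5900, q=731

5900/731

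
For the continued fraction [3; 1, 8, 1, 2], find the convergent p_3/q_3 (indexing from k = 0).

39/10

Using pₖ = aₖpₖ₋₁ + pₖ₋₂, qₖ = aₖqₖ₋₁ + qₖ₋₂ (with p₋₁=1, p₋₂=0, q₋₁=0, q₋₂=1):
  k=0: a=3, p=3, q=1
  k=1: a=1, p=4, q=1
  k=2: a=8, p=35, q=9
  k=3: a=1, p=39, q=10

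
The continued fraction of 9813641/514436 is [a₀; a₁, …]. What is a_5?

5

9813641 = 19·514436 + 39357   →  a_0 = 19
514436 = 13·39357 + 2795   →  a_1 = 13
39357 = 14·2795 + 227   →  a_2 = 14
2795 = 12·227 + 71   →  a_3 = 12
227 = 3·71 + 14   →  a_4 = 3
71 = 5·14 + 1   →  a_5 = 5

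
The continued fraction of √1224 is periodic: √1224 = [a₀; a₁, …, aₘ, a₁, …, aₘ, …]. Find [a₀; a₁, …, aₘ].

a₀ = ⌊√1224⌋ = 34.
With m₀=0, d₀=1 and mₖ₊₁ = dₖaₖ − mₖ, dₖ₊₁ = (n − mₖ₊₁²)/dₖ, aₖ₊₁ = ⌊(a₀+mₖ₊₁)/dₖ₊₁⌋:
  k=1: m=34, d=68, a=1
  k=2: m=34, d=1, a=68
d=1 and a=2a₀=68 at k=2, so the next step gives (m, d) = (34, 68) again — its k=1 value — and the period has length 2.

[34; 1, 68]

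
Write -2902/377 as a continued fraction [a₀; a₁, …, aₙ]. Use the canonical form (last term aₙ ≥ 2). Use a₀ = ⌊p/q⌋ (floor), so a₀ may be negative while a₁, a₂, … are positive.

-2902 = -8·377 + 114
377 = 3·114 + 35
114 = 3·35 + 9
35 = 3·9 + 8
9 = 1·8 + 1
8 = 8·1 + 0  (stop)
So -2902/377 = [-8; 3, 3, 3, 1, 8].

[-8; 3, 3, 3, 1, 8]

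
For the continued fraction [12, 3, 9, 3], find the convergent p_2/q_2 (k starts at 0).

Using pₖ = aₖpₖ₋₁ + pₖ₋₂, qₖ = aₖqₖ₋₁ + qₖ₋₂ (with p₋₁=1, p₋₂=0, q₋₁=0, q₋₂=1):
  k=0: a=12, p=12, q=1
  k=1: a=3, p=37, q=3
  k=2: a=9, p=345, q=28

345/28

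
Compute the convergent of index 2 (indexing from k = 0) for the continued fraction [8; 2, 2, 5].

42/5

Using pₖ = aₖpₖ₋₁ + pₖ₋₂, qₖ = aₖqₖ₋₁ + qₖ₋₂ (with p₋₁=1, p₋₂=0, q₋₁=0, q₋₂=1):
  k=0: a=8, p=8, q=1
  k=1: a=2, p=17, q=2
  k=2: a=2, p=42, q=5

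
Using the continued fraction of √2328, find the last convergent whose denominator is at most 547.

18576/385

√2328 = [48; 4, 96, …] (period length 2).
Convergents:
  p_0/q_0 = 48/1
  p_1/q_1 = 193/4
  p_2/q_2 = 18576/385
  p_3/q_3 = 74497/1544
q_2 = 385 ≤ 547 < 1544 = q_3, so the answer is 18576/385.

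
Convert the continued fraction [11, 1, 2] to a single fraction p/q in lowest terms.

35/3

Using pₖ = aₖpₖ₋₁ + pₖ₋₂ and qₖ = aₖqₖ₋₁ + qₖ₋₂:
  k=0: a=11, p=11, q=1
  k=1: a=1, p=12, q=1
  k=2: a=2, p=35, q=3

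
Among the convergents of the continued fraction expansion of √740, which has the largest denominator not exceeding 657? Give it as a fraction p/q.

√740 = [27; 4, 1, 12, 1, 4, 54, …] (period length 6).
Convergents:
  p_0/q_0 = 27/1
  p_1/q_1 = 109/4
  p_2/q_2 = 136/5
  p_3/q_3 = 1741/64
  p_4/q_4 = 1877/69
  p_5/q_5 = 9249/340
  p_6/q_6 = 501323/18429
q_5 = 340 ≤ 657 < 18429 = q_6, so the answer is 9249/340.

9249/340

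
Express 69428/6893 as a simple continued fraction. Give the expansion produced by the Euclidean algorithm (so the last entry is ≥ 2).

[10; 13, 1, 5, 3, 3, 2, 3]

69428 = 10×6893 + 498
6893 = 13×498 + 419
498 = 1×419 + 79
419 = 5×79 + 24
79 = 3×24 + 7
24 = 3×7 + 3
7 = 2×3 + 1
3 = 3×1 + 0  (stop)
So 69428/6893 = [10; 13, 1, 5, 3, 3, 2, 3].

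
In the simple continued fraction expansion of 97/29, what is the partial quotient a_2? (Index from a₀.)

1

97 = 3·29 + 10   →  a_0 = 3
29 = 2·10 + 9   →  a_1 = 2
10 = 1·9 + 1   →  a_2 = 1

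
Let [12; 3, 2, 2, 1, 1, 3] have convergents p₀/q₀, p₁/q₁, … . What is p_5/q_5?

504/41

Using pₖ = aₖpₖ₋₁ + pₖ₋₂, qₖ = aₖqₖ₋₁ + qₖ₋₂ (with p₋₁=1, p₋₂=0, q₋₁=0, q₋₂=1):
  k=0: a=12, p=12, q=1
  k=1: a=3, p=37, q=3
  k=2: a=2, p=86, q=7
  k=3: a=2, p=209, q=17
  k=4: a=1, p=295, q=24
  k=5: a=1, p=504, q=41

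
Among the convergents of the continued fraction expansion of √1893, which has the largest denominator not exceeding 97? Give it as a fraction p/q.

√1893 = [43; 1, 1, 28, 1, 1, 86, …] (period length 6).
Convergents:
  p_0/q_0 = 43/1
  p_1/q_1 = 44/1
  p_2/q_2 = 87/2
  p_3/q_3 = 2480/57
  p_4/q_4 = 2567/59
  p_5/q_5 = 5047/116
q_4 = 59 ≤ 97 < 116 = q_5, so the answer is 2567/59.

2567/59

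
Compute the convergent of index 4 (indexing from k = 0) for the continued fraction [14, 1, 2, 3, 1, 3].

191/13

Using pₖ = aₖpₖ₋₁ + pₖ₋₂, qₖ = aₖqₖ₋₁ + qₖ₋₂ (with p₋₁=1, p₋₂=0, q₋₁=0, q₋₂=1):
  k=0: a=14, p=14, q=1
  k=1: a=1, p=15, q=1
  k=2: a=2, p=44, q=3
  k=3: a=3, p=147, q=10
  k=4: a=1, p=191, q=13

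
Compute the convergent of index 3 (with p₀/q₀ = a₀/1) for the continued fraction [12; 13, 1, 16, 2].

2861/237

Using pₖ = aₖpₖ₋₁ + pₖ₋₂, qₖ = aₖqₖ₋₁ + qₖ₋₂ (with p₋₁=1, p₋₂=0, q₋₁=0, q₋₂=1):
  k=0: a=12, p=12, q=1
  k=1: a=13, p=157, q=13
  k=2: a=1, p=169, q=14
  k=3: a=16, p=2861, q=237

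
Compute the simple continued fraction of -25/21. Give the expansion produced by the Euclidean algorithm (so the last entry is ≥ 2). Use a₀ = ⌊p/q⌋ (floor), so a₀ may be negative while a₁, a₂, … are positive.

[-2; 1, 4, 4]

-25 = -2*21 + 17
21 = 1*17 + 4
17 = 4*4 + 1
4 = 4*1 + 0  (stop)
So -25/21 = [-2; 1, 4, 4].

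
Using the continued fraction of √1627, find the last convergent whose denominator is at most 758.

14642/363

√1627 = [40; 2, 1, 39, 1, 2, 80, …] (period length 6).
Convergents:
  p_0/q_0 = 40/1
  p_1/q_1 = 81/2
  p_2/q_2 = 121/3
  p_3/q_3 = 4800/119
  p_4/q_4 = 4921/122
  p_5/q_5 = 14642/363
  p_6/q_6 = 1176281/29162
q_5 = 363 ≤ 758 < 29162 = q_6, so the answer is 14642/363.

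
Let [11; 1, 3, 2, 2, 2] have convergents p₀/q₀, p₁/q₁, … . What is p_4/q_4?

259/22

Using pₖ = aₖpₖ₋₁ + pₖ₋₂, qₖ = aₖqₖ₋₁ + qₖ₋₂ (with p₋₁=1, p₋₂=0, q₋₁=0, q₋₂=1):
  k=0: a=11, p=11, q=1
  k=1: a=1, p=12, q=1
  k=2: a=3, p=47, q=4
  k=3: a=2, p=106, q=9
  k=4: a=2, p=259, q=22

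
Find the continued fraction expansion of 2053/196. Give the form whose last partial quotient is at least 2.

[10; 2, 9, 3, 3]

2053 = 10*196 + 93
196 = 2*93 + 10
93 = 9*10 + 3
10 = 3*3 + 1
3 = 3*1 + 0  (stop)
So 2053/196 = [10; 2, 9, 3, 3].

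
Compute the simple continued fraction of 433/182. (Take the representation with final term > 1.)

433 = 2×182 + 69
182 = 2×69 + 44
69 = 1×44 + 25
44 = 1×25 + 19
25 = 1×19 + 6
19 = 3×6 + 1
6 = 6×1 + 0  (stop)
So 433/182 = [2; 2, 1, 1, 1, 3, 6].

[2; 2, 1, 1, 1, 3, 6]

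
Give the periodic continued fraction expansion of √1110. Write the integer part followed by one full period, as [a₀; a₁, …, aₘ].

[33; 3, 6, 3, 66]

a₀ = ⌊√1110⌋ = 33.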